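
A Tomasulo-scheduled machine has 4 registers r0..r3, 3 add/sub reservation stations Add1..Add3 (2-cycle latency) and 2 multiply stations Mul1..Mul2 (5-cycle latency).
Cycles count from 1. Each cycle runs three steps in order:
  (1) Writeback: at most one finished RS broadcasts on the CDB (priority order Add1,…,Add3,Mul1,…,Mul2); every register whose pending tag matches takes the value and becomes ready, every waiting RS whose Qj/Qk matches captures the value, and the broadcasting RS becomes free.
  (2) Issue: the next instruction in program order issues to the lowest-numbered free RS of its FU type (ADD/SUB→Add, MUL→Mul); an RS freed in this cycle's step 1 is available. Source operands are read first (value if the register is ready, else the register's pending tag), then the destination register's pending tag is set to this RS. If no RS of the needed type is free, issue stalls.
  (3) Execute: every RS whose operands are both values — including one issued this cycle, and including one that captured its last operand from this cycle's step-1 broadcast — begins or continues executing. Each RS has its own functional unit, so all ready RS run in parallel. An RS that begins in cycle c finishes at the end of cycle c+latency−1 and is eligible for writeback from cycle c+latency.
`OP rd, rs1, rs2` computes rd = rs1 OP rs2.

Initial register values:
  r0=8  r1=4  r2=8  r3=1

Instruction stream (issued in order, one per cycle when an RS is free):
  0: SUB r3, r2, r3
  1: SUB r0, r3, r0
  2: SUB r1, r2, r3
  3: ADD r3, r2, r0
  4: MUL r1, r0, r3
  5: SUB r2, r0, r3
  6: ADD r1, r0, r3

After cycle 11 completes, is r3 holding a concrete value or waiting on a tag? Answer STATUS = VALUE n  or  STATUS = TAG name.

c1: issue SUB r3<-Add1 | r0:8,r1:4,r2:8,r3:Add1
c2: issue SUB r0<-Add2 | r0:Add2,r1:4,r2:8,r3:Add1
c3: CDB Add1=7; issue SUB r1<-Add1 | r0:Add2,r1:Add1,r2:8,r3:7
c4: issue ADD r3<-Add3 | r0:Add2,r1:Add1,r2:8,r3:Add3
c5: CDB Add1=1; issue MUL r1<-Mul1 | r0:Add2,r1:Mul1,r2:8,r3:Add3
c6: CDB Add2=-1; issue SUB r2<-Add1 | r0:-1,r1:Mul1,r2:Add1,r3:Add3
c7: issue ADD r1<-Add2 | r0:-1,r1:Add2,r2:Add1,r3:Add3
c8: CDB Add3=7 | r0:-1,r1:Add2,r2:Add1,r3:7
c9: - | r0:-1,r1:Add2,r2:Add1,r3:7
c10: CDB Add1=-8 | r0:-1,r1:Add2,r2:-8,r3:7
c11: CDB Add2=6 | r0:-1,r1:6,r2:-8,r3:7

STATUS = VALUE 7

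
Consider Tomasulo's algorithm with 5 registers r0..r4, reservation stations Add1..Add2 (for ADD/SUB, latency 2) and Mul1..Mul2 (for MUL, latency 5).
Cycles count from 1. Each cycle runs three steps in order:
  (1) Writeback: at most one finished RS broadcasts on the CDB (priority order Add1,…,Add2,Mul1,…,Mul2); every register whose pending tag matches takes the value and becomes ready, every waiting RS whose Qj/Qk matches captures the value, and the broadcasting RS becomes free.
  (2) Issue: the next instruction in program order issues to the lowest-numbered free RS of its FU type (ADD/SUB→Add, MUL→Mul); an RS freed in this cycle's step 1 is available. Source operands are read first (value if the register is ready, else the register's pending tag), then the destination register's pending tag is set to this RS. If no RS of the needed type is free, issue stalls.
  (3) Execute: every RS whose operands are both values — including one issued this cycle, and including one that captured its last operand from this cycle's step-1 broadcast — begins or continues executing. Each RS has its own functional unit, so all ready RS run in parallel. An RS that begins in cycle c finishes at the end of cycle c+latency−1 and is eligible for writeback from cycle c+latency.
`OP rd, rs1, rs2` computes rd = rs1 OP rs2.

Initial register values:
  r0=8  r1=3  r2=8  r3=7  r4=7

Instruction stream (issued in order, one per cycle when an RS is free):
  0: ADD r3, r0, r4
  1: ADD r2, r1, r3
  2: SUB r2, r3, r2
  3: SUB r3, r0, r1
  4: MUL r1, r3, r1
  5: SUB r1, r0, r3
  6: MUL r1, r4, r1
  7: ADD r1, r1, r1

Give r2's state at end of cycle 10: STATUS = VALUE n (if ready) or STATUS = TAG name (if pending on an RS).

cycle 1: issue ADD r3<-Add1 // r0:8,r1:3,r2:8,r3:Add1,r4:7
cycle 2: issue ADD r2<-Add2 // r0:8,r1:3,r2:Add2,r3:Add1,r4:7
cycle 3: CDB Add1=15; issue SUB r2<-Add1 // r0:8,r1:3,r2:Add1,r3:15,r4:7
cycle 4: stall // r0:8,r1:3,r2:Add1,r3:15,r4:7
cycle 5: CDB Add2=18; issue SUB r3<-Add2 // r0:8,r1:3,r2:Add1,r3:Add2,r4:7
cycle 6: issue MUL r1<-Mul1 // r0:8,r1:Mul1,r2:Add1,r3:Add2,r4:7
cycle 7: CDB Add1=-3; issue SUB r1<-Add1 // r0:8,r1:Add1,r2:-3,r3:Add2,r4:7
cycle 8: CDB Add2=5; issue MUL r1<-Mul2 // r0:8,r1:Mul2,r2:-3,r3:5,r4:7
cycle 9: issue ADD r1<-Add2 // r0:8,r1:Add2,r2:-3,r3:5,r4:7
cycle 10: CDB Add1=3 // r0:8,r1:Add2,r2:-3,r3:5,r4:7

STATUS = VALUE -3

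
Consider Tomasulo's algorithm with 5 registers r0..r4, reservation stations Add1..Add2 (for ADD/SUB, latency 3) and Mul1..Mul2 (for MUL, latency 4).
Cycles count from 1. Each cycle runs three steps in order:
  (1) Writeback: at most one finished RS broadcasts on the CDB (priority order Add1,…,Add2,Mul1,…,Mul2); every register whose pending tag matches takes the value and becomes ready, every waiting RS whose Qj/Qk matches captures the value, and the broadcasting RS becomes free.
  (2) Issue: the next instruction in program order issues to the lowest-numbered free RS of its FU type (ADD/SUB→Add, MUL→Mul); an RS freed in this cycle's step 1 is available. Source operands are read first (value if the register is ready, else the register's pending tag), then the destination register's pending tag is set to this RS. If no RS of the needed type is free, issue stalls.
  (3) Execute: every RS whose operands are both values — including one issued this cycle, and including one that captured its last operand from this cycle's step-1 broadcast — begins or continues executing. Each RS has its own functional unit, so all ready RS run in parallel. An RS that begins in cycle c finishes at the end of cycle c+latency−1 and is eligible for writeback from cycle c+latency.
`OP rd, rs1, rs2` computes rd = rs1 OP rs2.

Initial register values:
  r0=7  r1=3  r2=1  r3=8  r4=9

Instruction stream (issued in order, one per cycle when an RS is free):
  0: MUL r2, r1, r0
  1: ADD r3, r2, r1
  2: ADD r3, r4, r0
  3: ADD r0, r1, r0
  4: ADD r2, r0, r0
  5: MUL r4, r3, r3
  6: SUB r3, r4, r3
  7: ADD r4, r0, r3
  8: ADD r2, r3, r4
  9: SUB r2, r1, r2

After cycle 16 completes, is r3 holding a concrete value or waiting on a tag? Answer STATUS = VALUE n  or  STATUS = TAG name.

  c1: issue MUL r2<-Mul1  regs: r0:7,r1:3,r2:Mul1,r3:8,r4:9
  c2: issue ADD r3<-Add1  regs: r0:7,r1:3,r2:Mul1,r3:Add1,r4:9
  c3: issue ADD r3<-Add2  regs: r0:7,r1:3,r2:Mul1,r3:Add2,r4:9
  c4: stall  regs: r0:7,r1:3,r2:Mul1,r3:Add2,r4:9
  c5: CDB Mul1=21; stall  regs: r0:7,r1:3,r2:21,r3:Add2,r4:9
  c6: CDB Add2=16; issue ADD r0<-Add2  regs: r0:Add2,r1:3,r2:21,r3:16,r4:9
  c7: stall  regs: r0:Add2,r1:3,r2:21,r3:16,r4:9
  c8: CDB Add1=24; issue ADD r2<-Add1  regs: r0:Add2,r1:3,r2:Add1,r3:16,r4:9
  c9: CDB Add2=10; issue MUL r4<-Mul1  regs: r0:10,r1:3,r2:Add1,r3:16,r4:Mul1
  c10: issue SUB r3<-Add2  regs: r0:10,r1:3,r2:Add1,r3:Add2,r4:Mul1
  c11: stall  regs: r0:10,r1:3,r2:Add1,r3:Add2,r4:Mul1
  c12: CDB Add1=20; issue ADD r4<-Add1  regs: r0:10,r1:3,r2:20,r3:Add2,r4:Add1
  c13: CDB Mul1=256; stall  regs: r0:10,r1:3,r2:20,r3:Add2,r4:Add1
  c14: stall  regs: r0:10,r1:3,r2:20,r3:Add2,r4:Add1
  c15: stall  regs: r0:10,r1:3,r2:20,r3:Add2,r4:Add1
  c16: CDB Add2=240; issue ADD r2<-Add2  regs: r0:10,r1:3,r2:Add2,r3:240,r4:Add1

STATUS = VALUE 240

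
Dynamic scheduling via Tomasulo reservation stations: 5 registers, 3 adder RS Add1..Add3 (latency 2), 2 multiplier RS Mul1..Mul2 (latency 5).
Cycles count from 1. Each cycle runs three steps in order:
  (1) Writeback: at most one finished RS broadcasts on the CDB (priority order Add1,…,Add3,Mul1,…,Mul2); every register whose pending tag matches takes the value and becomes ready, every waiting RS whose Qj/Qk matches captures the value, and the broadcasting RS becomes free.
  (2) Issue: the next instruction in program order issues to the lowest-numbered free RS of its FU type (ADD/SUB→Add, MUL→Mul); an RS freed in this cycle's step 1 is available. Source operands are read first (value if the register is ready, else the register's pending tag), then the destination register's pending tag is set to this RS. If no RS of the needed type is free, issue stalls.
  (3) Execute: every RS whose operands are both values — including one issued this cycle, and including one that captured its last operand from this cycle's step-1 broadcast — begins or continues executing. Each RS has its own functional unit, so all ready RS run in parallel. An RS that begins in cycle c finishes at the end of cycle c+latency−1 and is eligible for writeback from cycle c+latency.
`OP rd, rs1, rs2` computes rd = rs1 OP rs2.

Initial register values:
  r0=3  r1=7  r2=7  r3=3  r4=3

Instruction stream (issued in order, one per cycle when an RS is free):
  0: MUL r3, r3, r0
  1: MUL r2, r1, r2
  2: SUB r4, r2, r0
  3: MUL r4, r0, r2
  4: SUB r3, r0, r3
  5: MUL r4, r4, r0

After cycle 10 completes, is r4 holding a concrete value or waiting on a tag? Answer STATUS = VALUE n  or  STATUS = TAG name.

  c1: issue MUL r3<-Mul1  regs: r0:3,r1:7,r2:7,r3:Mul1,r4:3
  c2: issue MUL r2<-Mul2  regs: r0:3,r1:7,r2:Mul2,r3:Mul1,r4:3
  c3: issue SUB r4<-Add1  regs: r0:3,r1:7,r2:Mul2,r3:Mul1,r4:Add1
  c4: stall  regs: r0:3,r1:7,r2:Mul2,r3:Mul1,r4:Add1
  c5: stall  regs: r0:3,r1:7,r2:Mul2,r3:Mul1,r4:Add1
  c6: CDB Mul1=9; issue MUL r4<-Mul1  regs: r0:3,r1:7,r2:Mul2,r3:9,r4:Mul1
  c7: CDB Mul2=49; issue SUB r3<-Add2  regs: r0:3,r1:7,r2:49,r3:Add2,r4:Mul1
  c8: issue MUL r4<-Mul2  regs: r0:3,r1:7,r2:49,r3:Add2,r4:Mul2
  c9: CDB Add1=46  regs: r0:3,r1:7,r2:49,r3:Add2,r4:Mul2
  c10: CDB Add2=-6  regs: r0:3,r1:7,r2:49,r3:-6,r4:Mul2

STATUS = TAG Mul2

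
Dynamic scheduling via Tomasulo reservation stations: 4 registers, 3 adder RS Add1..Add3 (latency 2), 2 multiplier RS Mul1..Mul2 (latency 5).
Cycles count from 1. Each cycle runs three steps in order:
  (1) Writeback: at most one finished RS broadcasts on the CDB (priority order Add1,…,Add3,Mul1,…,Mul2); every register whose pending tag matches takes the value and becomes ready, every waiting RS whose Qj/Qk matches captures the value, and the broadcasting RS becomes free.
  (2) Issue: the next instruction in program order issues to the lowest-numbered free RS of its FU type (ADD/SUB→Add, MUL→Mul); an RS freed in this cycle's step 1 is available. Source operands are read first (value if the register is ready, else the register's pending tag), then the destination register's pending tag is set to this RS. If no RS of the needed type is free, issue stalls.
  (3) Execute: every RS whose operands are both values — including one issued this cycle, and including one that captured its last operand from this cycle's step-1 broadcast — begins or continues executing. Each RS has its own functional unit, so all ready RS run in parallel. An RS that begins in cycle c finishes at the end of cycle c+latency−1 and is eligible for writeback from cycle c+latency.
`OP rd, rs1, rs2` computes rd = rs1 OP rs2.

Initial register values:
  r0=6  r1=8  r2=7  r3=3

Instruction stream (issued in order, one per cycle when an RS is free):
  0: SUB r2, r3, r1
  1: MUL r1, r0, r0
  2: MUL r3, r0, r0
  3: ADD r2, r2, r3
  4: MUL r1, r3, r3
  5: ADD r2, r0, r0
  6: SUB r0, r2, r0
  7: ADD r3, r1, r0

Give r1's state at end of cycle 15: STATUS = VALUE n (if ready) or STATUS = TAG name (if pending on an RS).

STATUS = VALUE 1296

cycle 1: issue SUB r2<-Add1 // r0:6,r1:8,r2:Add1,r3:3
cycle 2: issue MUL r1<-Mul1 // r0:6,r1:Mul1,r2:Add1,r3:3
cycle 3: CDB Add1=-5; issue MUL r3<-Mul2 // r0:6,r1:Mul1,r2:-5,r3:Mul2
cycle 4: issue ADD r2<-Add1 // r0:6,r1:Mul1,r2:Add1,r3:Mul2
cycle 5: stall // r0:6,r1:Mul1,r2:Add1,r3:Mul2
cycle 6: stall // r0:6,r1:Mul1,r2:Add1,r3:Mul2
cycle 7: CDB Mul1=36; issue MUL r1<-Mul1 // r0:6,r1:Mul1,r2:Add1,r3:Mul2
cycle 8: CDB Mul2=36; issue ADD r2<-Add2 // r0:6,r1:Mul1,r2:Add2,r3:36
cycle 9: issue SUB r0<-Add3 // r0:Add3,r1:Mul1,r2:Add2,r3:36
cycle 10: CDB Add1=31; issue ADD r3<-Add1 // r0:Add3,r1:Mul1,r2:Add2,r3:Add1
cycle 11: CDB Add2=12 // r0:Add3,r1:Mul1,r2:12,r3:Add1
cycle 12: - // r0:Add3,r1:Mul1,r2:12,r3:Add1
cycle 13: CDB Add3=6 // r0:6,r1:Mul1,r2:12,r3:Add1
cycle 14: CDB Mul1=1296 // r0:6,r1:1296,r2:12,r3:Add1
cycle 15: - // r0:6,r1:1296,r2:12,r3:Add1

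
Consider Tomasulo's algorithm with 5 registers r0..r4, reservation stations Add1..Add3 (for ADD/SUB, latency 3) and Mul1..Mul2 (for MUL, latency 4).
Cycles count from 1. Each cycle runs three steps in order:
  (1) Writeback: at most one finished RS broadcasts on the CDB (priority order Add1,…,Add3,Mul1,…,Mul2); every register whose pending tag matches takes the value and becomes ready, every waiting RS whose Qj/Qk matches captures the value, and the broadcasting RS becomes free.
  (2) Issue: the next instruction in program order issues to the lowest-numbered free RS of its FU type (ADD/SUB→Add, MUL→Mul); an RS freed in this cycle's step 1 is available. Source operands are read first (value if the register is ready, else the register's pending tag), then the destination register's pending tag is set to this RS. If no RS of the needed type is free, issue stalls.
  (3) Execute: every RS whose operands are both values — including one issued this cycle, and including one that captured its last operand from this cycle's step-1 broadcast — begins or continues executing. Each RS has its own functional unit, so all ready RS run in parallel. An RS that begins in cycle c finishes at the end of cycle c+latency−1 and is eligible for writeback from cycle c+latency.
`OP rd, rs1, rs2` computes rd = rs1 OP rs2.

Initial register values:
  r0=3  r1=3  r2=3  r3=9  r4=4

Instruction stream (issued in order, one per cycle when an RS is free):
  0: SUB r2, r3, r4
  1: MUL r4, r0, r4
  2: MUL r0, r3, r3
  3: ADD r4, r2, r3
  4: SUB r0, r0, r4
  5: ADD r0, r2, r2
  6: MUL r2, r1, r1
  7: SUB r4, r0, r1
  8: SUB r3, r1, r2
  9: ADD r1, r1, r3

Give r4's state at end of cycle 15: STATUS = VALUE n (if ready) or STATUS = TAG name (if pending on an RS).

cycle 1: issue SUB r2<-Add1 // r0:3,r1:3,r2:Add1,r3:9,r4:4
cycle 2: issue MUL r4<-Mul1 // r0:3,r1:3,r2:Add1,r3:9,r4:Mul1
cycle 3: issue MUL r0<-Mul2 // r0:Mul2,r1:3,r2:Add1,r3:9,r4:Mul1
cycle 4: CDB Add1=5; issue ADD r4<-Add1 // r0:Mul2,r1:3,r2:5,r3:9,r4:Add1
cycle 5: issue SUB r0<-Add2 // r0:Add2,r1:3,r2:5,r3:9,r4:Add1
cycle 6: CDB Mul1=12; issue ADD r0<-Add3 // r0:Add3,r1:3,r2:5,r3:9,r4:Add1
cycle 7: CDB Add1=14; issue MUL r2<-Mul1 // r0:Add3,r1:3,r2:Mul1,r3:9,r4:14
cycle 8: CDB Mul2=81; issue SUB r4<-Add1 // r0:Add3,r1:3,r2:Mul1,r3:9,r4:Add1
cycle 9: CDB Add3=10; issue SUB r3<-Add3 // r0:10,r1:3,r2:Mul1,r3:Add3,r4:Add1
cycle 10: stall // r0:10,r1:3,r2:Mul1,r3:Add3,r4:Add1
cycle 11: CDB Add2=67; issue ADD r1<-Add2 // r0:10,r1:Add2,r2:Mul1,r3:Add3,r4:Add1
cycle 12: CDB Add1=7 // r0:10,r1:Add2,r2:Mul1,r3:Add3,r4:7
cycle 13: CDB Mul1=9 // r0:10,r1:Add2,r2:9,r3:Add3,r4:7
cycle 14: - // r0:10,r1:Add2,r2:9,r3:Add3,r4:7
cycle 15: - // r0:10,r1:Add2,r2:9,r3:Add3,r4:7

STATUS = VALUE 7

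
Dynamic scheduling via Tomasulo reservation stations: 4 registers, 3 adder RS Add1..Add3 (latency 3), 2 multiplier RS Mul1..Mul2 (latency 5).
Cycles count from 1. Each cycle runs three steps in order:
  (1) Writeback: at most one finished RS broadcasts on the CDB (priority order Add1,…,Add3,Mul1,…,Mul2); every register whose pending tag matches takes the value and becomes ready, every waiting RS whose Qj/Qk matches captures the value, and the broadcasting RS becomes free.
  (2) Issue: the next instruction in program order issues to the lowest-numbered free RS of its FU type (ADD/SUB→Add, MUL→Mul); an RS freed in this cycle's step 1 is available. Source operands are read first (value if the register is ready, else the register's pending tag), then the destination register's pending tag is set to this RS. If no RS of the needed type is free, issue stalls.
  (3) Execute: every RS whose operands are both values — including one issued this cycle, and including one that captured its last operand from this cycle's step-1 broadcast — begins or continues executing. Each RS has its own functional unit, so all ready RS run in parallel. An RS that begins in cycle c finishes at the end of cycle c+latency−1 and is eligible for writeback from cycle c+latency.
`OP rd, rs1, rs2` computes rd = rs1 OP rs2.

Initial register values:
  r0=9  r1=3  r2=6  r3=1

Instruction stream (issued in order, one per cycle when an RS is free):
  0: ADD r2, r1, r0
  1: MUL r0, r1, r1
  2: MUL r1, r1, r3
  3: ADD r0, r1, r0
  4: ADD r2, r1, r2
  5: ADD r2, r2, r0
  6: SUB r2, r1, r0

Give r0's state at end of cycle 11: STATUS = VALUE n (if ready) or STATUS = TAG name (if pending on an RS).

  c1: issue ADD r2<-Add1  regs: r0:9,r1:3,r2:Add1,r3:1
  c2: issue MUL r0<-Mul1  regs: r0:Mul1,r1:3,r2:Add1,r3:1
  c3: issue MUL r1<-Mul2  regs: r0:Mul1,r1:Mul2,r2:Add1,r3:1
  c4: CDB Add1=12; issue ADD r0<-Add1  regs: r0:Add1,r1:Mul2,r2:12,r3:1
  c5: issue ADD r2<-Add2  regs: r0:Add1,r1:Mul2,r2:Add2,r3:1
  c6: issue ADD r2<-Add3  regs: r0:Add1,r1:Mul2,r2:Add3,r3:1
  c7: CDB Mul1=9; stall  regs: r0:Add1,r1:Mul2,r2:Add3,r3:1
  c8: CDB Mul2=3; stall  regs: r0:Add1,r1:3,r2:Add3,r3:1
  c9: stall  regs: r0:Add1,r1:3,r2:Add3,r3:1
  c10: stall  regs: r0:Add1,r1:3,r2:Add3,r3:1
  c11: CDB Add1=12; issue SUB r2<-Add1  regs: r0:12,r1:3,r2:Add1,r3:1

STATUS = VALUE 12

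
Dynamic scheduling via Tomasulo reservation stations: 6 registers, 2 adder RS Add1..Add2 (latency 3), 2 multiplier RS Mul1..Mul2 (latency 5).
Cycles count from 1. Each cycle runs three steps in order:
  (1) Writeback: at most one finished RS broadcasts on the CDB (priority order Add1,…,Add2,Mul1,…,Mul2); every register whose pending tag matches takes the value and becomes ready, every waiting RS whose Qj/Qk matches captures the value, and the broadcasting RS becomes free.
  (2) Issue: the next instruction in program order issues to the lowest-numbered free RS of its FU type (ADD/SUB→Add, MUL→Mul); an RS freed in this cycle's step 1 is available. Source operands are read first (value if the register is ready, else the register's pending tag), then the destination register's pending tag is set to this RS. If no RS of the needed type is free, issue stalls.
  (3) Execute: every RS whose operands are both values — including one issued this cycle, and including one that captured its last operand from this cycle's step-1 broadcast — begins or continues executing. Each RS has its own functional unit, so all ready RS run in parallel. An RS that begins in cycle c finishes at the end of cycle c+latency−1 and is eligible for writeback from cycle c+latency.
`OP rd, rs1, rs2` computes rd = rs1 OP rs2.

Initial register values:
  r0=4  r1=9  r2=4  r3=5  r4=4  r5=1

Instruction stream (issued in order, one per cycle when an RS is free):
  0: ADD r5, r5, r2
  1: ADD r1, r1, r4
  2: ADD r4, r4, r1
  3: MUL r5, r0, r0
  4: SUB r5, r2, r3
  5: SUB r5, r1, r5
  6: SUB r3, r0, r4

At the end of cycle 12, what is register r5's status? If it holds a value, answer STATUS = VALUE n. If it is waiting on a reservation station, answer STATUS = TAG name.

  c1: issue ADD r5<-Add1  regs: r0:4,r1:9,r2:4,r3:5,r4:4,r5:Add1
  c2: issue ADD r1<-Add2  regs: r0:4,r1:Add2,r2:4,r3:5,r4:4,r5:Add1
  c3: stall  regs: r0:4,r1:Add2,r2:4,r3:5,r4:4,r5:Add1
  c4: CDB Add1=5; issue ADD r4<-Add1  regs: r0:4,r1:Add2,r2:4,r3:5,r4:Add1,r5:5
  c5: CDB Add2=13; issue MUL r5<-Mul1  regs: r0:4,r1:13,r2:4,r3:5,r4:Add1,r5:Mul1
  c6: issue SUB r5<-Add2  regs: r0:4,r1:13,r2:4,r3:5,r4:Add1,r5:Add2
  c7: stall  regs: r0:4,r1:13,r2:4,r3:5,r4:Add1,r5:Add2
  c8: CDB Add1=17; issue SUB r5<-Add1  regs: r0:4,r1:13,r2:4,r3:5,r4:17,r5:Add1
  c9: CDB Add2=-1; issue SUB r3<-Add2  regs: r0:4,r1:13,r2:4,r3:Add2,r4:17,r5:Add1
  c10: CDB Mul1=16  regs: r0:4,r1:13,r2:4,r3:Add2,r4:17,r5:Add1
  c11: -  regs: r0:4,r1:13,r2:4,r3:Add2,r4:17,r5:Add1
  c12: CDB Add1=14  regs: r0:4,r1:13,r2:4,r3:Add2,r4:17,r5:14

STATUS = VALUE 14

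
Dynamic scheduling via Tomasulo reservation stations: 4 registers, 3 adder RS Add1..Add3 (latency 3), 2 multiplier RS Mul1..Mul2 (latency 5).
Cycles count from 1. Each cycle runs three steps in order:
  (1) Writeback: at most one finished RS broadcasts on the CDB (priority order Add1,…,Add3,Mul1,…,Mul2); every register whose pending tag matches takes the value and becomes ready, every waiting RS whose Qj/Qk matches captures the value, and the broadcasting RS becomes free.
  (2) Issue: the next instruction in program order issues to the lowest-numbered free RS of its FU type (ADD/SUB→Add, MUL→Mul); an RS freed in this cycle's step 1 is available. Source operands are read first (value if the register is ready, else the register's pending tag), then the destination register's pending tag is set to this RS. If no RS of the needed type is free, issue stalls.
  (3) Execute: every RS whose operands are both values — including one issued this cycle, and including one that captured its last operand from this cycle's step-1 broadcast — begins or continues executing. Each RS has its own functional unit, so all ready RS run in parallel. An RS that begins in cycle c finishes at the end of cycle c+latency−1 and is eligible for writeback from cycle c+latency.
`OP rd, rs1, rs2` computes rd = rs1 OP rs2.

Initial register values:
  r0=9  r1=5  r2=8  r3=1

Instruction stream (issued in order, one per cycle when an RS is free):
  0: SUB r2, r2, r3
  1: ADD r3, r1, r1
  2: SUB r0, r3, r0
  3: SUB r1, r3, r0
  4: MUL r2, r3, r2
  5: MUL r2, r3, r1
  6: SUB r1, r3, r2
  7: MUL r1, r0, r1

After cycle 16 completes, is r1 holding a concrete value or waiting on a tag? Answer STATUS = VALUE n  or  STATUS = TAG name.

  c1: issue SUB r2<-Add1  regs: r0:9,r1:5,r2:Add1,r3:1
  c2: issue ADD r3<-Add2  regs: r0:9,r1:5,r2:Add1,r3:Add2
  c3: issue SUB r0<-Add3  regs: r0:Add3,r1:5,r2:Add1,r3:Add2
  c4: CDB Add1=7; issue SUB r1<-Add1  regs: r0:Add3,r1:Add1,r2:7,r3:Add2
  c5: CDB Add2=10; issue MUL r2<-Mul1  regs: r0:Add3,r1:Add1,r2:Mul1,r3:10
  c6: issue MUL r2<-Mul2  regs: r0:Add3,r1:Add1,r2:Mul2,r3:10
  c7: issue SUB r1<-Add2  regs: r0:Add3,r1:Add2,r2:Mul2,r3:10
  c8: CDB Add3=1; stall  regs: r0:1,r1:Add2,r2:Mul2,r3:10
  c9: stall  regs: r0:1,r1:Add2,r2:Mul2,r3:10
  c10: CDB Mul1=70; issue MUL r1<-Mul1  regs: r0:1,r1:Mul1,r2:Mul2,r3:10
  c11: CDB Add1=9  regs: r0:1,r1:Mul1,r2:Mul2,r3:10
  c12: -  regs: r0:1,r1:Mul1,r2:Mul2,r3:10
  c13: -  regs: r0:1,r1:Mul1,r2:Mul2,r3:10
  c14: -  regs: r0:1,r1:Mul1,r2:Mul2,r3:10
  c15: -  regs: r0:1,r1:Mul1,r2:Mul2,r3:10
  c16: CDB Mul2=90  regs: r0:1,r1:Mul1,r2:90,r3:10

STATUS = TAG Mul1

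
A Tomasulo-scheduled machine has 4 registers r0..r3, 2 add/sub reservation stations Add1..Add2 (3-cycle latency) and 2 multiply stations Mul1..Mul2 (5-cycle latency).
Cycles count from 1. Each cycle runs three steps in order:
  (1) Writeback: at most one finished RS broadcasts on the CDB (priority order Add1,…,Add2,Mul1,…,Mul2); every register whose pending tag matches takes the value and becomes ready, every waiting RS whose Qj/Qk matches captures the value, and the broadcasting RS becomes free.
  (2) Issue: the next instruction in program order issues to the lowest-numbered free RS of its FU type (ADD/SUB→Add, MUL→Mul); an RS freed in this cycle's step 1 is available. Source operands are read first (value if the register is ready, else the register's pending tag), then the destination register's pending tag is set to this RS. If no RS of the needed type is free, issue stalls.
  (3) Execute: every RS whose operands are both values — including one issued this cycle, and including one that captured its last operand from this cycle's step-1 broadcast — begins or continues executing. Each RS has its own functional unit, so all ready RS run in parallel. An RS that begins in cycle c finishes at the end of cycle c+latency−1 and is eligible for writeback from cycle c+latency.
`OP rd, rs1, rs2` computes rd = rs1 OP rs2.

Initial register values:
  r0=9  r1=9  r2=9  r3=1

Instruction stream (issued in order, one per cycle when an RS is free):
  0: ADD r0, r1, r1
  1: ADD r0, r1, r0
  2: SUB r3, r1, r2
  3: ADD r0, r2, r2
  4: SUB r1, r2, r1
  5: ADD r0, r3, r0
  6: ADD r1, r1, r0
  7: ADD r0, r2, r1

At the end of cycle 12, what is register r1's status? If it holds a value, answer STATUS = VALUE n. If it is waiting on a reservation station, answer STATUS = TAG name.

STATUS = TAG Add2

c1: issue ADD r0<-Add1 | r0:Add1,r1:9,r2:9,r3:1
c2: issue ADD r0<-Add2 | r0:Add2,r1:9,r2:9,r3:1
c3: stall | r0:Add2,r1:9,r2:9,r3:1
c4: CDB Add1=18; issue SUB r3<-Add1 | r0:Add2,r1:9,r2:9,r3:Add1
c5: stall | r0:Add2,r1:9,r2:9,r3:Add1
c6: stall | r0:Add2,r1:9,r2:9,r3:Add1
c7: CDB Add1=0; issue ADD r0<-Add1 | r0:Add1,r1:9,r2:9,r3:0
c8: CDB Add2=27; issue SUB r1<-Add2 | r0:Add1,r1:Add2,r2:9,r3:0
c9: stall | r0:Add1,r1:Add2,r2:9,r3:0
c10: CDB Add1=18; issue ADD r0<-Add1 | r0:Add1,r1:Add2,r2:9,r3:0
c11: CDB Add2=0; issue ADD r1<-Add2 | r0:Add1,r1:Add2,r2:9,r3:0
c12: stall | r0:Add1,r1:Add2,r2:9,r3:0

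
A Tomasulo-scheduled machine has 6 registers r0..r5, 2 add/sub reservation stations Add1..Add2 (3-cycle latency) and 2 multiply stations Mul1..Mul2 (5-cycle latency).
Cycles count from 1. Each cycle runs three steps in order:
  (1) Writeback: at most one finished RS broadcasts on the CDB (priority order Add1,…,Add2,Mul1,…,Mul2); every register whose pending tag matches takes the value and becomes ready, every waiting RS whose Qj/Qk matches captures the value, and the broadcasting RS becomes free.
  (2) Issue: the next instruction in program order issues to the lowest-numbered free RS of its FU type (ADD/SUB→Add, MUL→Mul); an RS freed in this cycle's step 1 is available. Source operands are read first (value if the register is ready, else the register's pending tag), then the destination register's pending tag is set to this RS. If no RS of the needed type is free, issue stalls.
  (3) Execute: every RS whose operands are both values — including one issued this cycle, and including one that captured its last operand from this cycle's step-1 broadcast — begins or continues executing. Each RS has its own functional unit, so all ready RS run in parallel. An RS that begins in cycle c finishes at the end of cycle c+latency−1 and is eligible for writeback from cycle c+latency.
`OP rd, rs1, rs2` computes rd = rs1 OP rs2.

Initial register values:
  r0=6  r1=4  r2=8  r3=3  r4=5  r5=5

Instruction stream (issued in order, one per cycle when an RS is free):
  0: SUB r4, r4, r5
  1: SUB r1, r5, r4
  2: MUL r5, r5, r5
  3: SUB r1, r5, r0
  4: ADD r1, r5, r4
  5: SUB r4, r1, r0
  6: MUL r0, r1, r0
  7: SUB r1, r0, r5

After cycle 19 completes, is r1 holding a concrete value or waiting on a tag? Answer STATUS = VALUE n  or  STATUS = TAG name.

STATUS = TAG Add2

c1: issue SUB r4<-Add1 | r0:6,r1:4,r2:8,r3:3,r4:Add1,r5:5
c2: issue SUB r1<-Add2 | r0:6,r1:Add2,r2:8,r3:3,r4:Add1,r5:5
c3: issue MUL r5<-Mul1 | r0:6,r1:Add2,r2:8,r3:3,r4:Add1,r5:Mul1
c4: CDB Add1=0; issue SUB r1<-Add1 | r0:6,r1:Add1,r2:8,r3:3,r4:0,r5:Mul1
c5: stall | r0:6,r1:Add1,r2:8,r3:3,r4:0,r5:Mul1
c6: stall | r0:6,r1:Add1,r2:8,r3:3,r4:0,r5:Mul1
c7: CDB Add2=5; issue ADD r1<-Add2 | r0:6,r1:Add2,r2:8,r3:3,r4:0,r5:Mul1
c8: CDB Mul1=25; stall | r0:6,r1:Add2,r2:8,r3:3,r4:0,r5:25
c9: stall | r0:6,r1:Add2,r2:8,r3:3,r4:0,r5:25
c10: stall | r0:6,r1:Add2,r2:8,r3:3,r4:0,r5:25
c11: CDB Add1=19; issue SUB r4<-Add1 | r0:6,r1:Add2,r2:8,r3:3,r4:Add1,r5:25
c12: CDB Add2=25; issue MUL r0<-Mul1 | r0:Mul1,r1:25,r2:8,r3:3,r4:Add1,r5:25
c13: issue SUB r1<-Add2 | r0:Mul1,r1:Add2,r2:8,r3:3,r4:Add1,r5:25
c14: - | r0:Mul1,r1:Add2,r2:8,r3:3,r4:Add1,r5:25
c15: CDB Add1=19 | r0:Mul1,r1:Add2,r2:8,r3:3,r4:19,r5:25
c16: - | r0:Mul1,r1:Add2,r2:8,r3:3,r4:19,r5:25
c17: CDB Mul1=150 | r0:150,r1:Add2,r2:8,r3:3,r4:19,r5:25
c18: - | r0:150,r1:Add2,r2:8,r3:3,r4:19,r5:25
c19: - | r0:150,r1:Add2,r2:8,r3:3,r4:19,r5:25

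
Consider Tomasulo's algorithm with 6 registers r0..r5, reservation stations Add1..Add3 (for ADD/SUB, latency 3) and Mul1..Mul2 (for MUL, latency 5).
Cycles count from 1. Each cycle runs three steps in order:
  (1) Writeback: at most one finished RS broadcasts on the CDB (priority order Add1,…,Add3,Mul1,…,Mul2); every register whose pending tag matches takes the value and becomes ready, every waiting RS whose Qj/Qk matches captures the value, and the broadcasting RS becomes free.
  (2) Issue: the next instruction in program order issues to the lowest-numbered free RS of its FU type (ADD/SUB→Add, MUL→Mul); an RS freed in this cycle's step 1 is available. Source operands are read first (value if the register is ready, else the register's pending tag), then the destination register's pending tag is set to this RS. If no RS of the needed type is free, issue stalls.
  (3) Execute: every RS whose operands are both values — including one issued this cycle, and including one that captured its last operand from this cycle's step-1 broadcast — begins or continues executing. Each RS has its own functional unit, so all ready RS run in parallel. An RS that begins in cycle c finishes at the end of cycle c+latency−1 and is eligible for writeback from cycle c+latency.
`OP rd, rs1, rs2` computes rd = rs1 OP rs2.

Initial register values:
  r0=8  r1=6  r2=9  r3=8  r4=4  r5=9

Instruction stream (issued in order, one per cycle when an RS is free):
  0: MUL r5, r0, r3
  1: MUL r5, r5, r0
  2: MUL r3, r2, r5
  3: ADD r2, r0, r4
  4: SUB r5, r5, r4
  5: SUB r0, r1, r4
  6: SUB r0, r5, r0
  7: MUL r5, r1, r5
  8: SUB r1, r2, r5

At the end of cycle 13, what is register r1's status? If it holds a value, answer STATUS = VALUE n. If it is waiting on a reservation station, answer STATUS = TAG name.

STATUS = TAG Add3

c1: issue MUL r5<-Mul1 | r0:8,r1:6,r2:9,r3:8,r4:4,r5:Mul1
c2: issue MUL r5<-Mul2 | r0:8,r1:6,r2:9,r3:8,r4:4,r5:Mul2
c3: stall | r0:8,r1:6,r2:9,r3:8,r4:4,r5:Mul2
c4: stall | r0:8,r1:6,r2:9,r3:8,r4:4,r5:Mul2
c5: stall | r0:8,r1:6,r2:9,r3:8,r4:4,r5:Mul2
c6: CDB Mul1=64; issue MUL r3<-Mul1 | r0:8,r1:6,r2:9,r3:Mul1,r4:4,r5:Mul2
c7: issue ADD r2<-Add1 | r0:8,r1:6,r2:Add1,r3:Mul1,r4:4,r5:Mul2
c8: issue SUB r5<-Add2 | r0:8,r1:6,r2:Add1,r3:Mul1,r4:4,r5:Add2
c9: issue SUB r0<-Add3 | r0:Add3,r1:6,r2:Add1,r3:Mul1,r4:4,r5:Add2
c10: CDB Add1=12; issue SUB r0<-Add1 | r0:Add1,r1:6,r2:12,r3:Mul1,r4:4,r5:Add2
c11: CDB Mul2=512; issue MUL r5<-Mul2 | r0:Add1,r1:6,r2:12,r3:Mul1,r4:4,r5:Mul2
c12: CDB Add3=2; issue SUB r1<-Add3 | r0:Add1,r1:Add3,r2:12,r3:Mul1,r4:4,r5:Mul2
c13: - | r0:Add1,r1:Add3,r2:12,r3:Mul1,r4:4,r5:Mul2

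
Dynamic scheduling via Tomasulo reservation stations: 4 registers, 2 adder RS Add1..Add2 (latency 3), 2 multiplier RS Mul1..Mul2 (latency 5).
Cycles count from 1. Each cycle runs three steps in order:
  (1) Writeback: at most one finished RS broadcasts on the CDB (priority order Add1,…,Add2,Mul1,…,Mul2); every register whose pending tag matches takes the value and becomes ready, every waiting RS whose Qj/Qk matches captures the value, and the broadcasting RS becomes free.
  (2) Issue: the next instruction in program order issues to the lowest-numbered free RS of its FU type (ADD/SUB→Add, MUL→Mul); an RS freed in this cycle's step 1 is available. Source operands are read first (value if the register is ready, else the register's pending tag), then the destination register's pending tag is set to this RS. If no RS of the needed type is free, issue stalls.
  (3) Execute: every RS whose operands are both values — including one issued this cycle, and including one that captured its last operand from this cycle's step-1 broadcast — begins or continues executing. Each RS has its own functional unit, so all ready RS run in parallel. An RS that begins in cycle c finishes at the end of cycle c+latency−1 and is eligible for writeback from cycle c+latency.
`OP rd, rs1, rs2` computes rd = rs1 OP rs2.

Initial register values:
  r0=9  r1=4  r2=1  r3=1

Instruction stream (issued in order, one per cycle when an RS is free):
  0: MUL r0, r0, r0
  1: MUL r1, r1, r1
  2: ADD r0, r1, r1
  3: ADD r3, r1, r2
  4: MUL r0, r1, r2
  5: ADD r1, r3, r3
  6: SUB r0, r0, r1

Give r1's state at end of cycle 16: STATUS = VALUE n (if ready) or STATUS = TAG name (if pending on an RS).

STATUS = VALUE 34

c1: issue MUL r0<-Mul1 | r0:Mul1,r1:4,r2:1,r3:1
c2: issue MUL r1<-Mul2 | r0:Mul1,r1:Mul2,r2:1,r3:1
c3: issue ADD r0<-Add1 | r0:Add1,r1:Mul2,r2:1,r3:1
c4: issue ADD r3<-Add2 | r0:Add1,r1:Mul2,r2:1,r3:Add2
c5: stall | r0:Add1,r1:Mul2,r2:1,r3:Add2
c6: CDB Mul1=81; issue MUL r0<-Mul1 | r0:Mul1,r1:Mul2,r2:1,r3:Add2
c7: CDB Mul2=16; stall | r0:Mul1,r1:16,r2:1,r3:Add2
c8: stall | r0:Mul1,r1:16,r2:1,r3:Add2
c9: stall | r0:Mul1,r1:16,r2:1,r3:Add2
c10: CDB Add1=32; issue ADD r1<-Add1 | r0:Mul1,r1:Add1,r2:1,r3:Add2
c11: CDB Add2=17; issue SUB r0<-Add2 | r0:Add2,r1:Add1,r2:1,r3:17
c12: CDB Mul1=16 | r0:Add2,r1:Add1,r2:1,r3:17
c13: - | r0:Add2,r1:Add1,r2:1,r3:17
c14: CDB Add1=34 | r0:Add2,r1:34,r2:1,r3:17
c15: - | r0:Add2,r1:34,r2:1,r3:17
c16: - | r0:Add2,r1:34,r2:1,r3:17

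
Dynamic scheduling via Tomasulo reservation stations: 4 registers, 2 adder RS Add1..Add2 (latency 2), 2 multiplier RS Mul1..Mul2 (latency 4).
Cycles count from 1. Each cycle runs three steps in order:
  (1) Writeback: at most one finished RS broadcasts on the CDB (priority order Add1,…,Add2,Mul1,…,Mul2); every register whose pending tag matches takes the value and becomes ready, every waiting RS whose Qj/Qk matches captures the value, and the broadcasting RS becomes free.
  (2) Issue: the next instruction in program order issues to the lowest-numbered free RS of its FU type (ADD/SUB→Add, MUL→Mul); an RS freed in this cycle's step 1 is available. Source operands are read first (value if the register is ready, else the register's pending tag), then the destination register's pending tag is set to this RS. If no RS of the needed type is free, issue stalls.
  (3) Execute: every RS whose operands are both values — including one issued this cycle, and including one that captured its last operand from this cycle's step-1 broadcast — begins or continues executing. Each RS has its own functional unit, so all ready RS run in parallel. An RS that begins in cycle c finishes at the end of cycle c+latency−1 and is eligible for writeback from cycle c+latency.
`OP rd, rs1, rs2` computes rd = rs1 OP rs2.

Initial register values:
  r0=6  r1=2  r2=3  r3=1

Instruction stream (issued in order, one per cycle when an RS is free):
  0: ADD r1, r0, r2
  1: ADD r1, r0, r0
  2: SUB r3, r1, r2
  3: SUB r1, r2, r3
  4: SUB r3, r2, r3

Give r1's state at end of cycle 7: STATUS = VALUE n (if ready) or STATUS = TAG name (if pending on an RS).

STATUS = TAG Add2

  c1: issue ADD r1<-Add1  regs: r0:6,r1:Add1,r2:3,r3:1
  c2: issue ADD r1<-Add2  regs: r0:6,r1:Add2,r2:3,r3:1
  c3: CDB Add1=9; issue SUB r3<-Add1  regs: r0:6,r1:Add2,r2:3,r3:Add1
  c4: CDB Add2=12; issue SUB r1<-Add2  regs: r0:6,r1:Add2,r2:3,r3:Add1
  c5: stall  regs: r0:6,r1:Add2,r2:3,r3:Add1
  c6: CDB Add1=9; issue SUB r3<-Add1  regs: r0:6,r1:Add2,r2:3,r3:Add1
  c7: -  regs: r0:6,r1:Add2,r2:3,r3:Add1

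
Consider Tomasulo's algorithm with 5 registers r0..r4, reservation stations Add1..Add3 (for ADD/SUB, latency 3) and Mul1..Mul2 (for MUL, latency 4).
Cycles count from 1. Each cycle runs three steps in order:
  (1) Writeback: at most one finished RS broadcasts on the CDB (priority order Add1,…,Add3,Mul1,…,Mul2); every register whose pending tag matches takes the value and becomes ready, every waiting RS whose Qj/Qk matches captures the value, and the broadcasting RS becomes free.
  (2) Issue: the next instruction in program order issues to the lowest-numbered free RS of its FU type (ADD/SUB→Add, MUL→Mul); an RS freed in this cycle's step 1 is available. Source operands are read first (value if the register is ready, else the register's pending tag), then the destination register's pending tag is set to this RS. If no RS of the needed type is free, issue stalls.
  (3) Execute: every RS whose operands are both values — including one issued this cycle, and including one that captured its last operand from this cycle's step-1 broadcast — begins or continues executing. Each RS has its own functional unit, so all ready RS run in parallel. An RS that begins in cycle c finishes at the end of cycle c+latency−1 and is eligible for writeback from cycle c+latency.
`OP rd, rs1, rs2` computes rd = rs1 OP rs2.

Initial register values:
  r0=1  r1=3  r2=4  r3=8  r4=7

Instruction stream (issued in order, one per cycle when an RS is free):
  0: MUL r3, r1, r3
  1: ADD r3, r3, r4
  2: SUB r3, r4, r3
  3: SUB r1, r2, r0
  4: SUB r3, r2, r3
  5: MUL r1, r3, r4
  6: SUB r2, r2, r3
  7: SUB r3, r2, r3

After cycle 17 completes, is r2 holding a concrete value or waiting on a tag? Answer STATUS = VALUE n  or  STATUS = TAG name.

STATUS = VALUE -24

cycle 1: issue MUL r3<-Mul1 // r0:1,r1:3,r2:4,r3:Mul1,r4:7
cycle 2: issue ADD r3<-Add1 // r0:1,r1:3,r2:4,r3:Add1,r4:7
cycle 3: issue SUB r3<-Add2 // r0:1,r1:3,r2:4,r3:Add2,r4:7
cycle 4: issue SUB r1<-Add3 // r0:1,r1:Add3,r2:4,r3:Add2,r4:7
cycle 5: CDB Mul1=24; stall // r0:1,r1:Add3,r2:4,r3:Add2,r4:7
cycle 6: stall // r0:1,r1:Add3,r2:4,r3:Add2,r4:7
cycle 7: CDB Add3=3; issue SUB r3<-Add3 // r0:1,r1:3,r2:4,r3:Add3,r4:7
cycle 8: CDB Add1=31; issue MUL r1<-Mul1 // r0:1,r1:Mul1,r2:4,r3:Add3,r4:7
cycle 9: issue SUB r2<-Add1 // r0:1,r1:Mul1,r2:Add1,r3:Add3,r4:7
cycle 10: stall // r0:1,r1:Mul1,r2:Add1,r3:Add3,r4:7
cycle 11: CDB Add2=-24; issue SUB r3<-Add2 // r0:1,r1:Mul1,r2:Add1,r3:Add2,r4:7
cycle 12: - // r0:1,r1:Mul1,r2:Add1,r3:Add2,r4:7
cycle 13: - // r0:1,r1:Mul1,r2:Add1,r3:Add2,r4:7
cycle 14: CDB Add3=28 // r0:1,r1:Mul1,r2:Add1,r3:Add2,r4:7
cycle 15: - // r0:1,r1:Mul1,r2:Add1,r3:Add2,r4:7
cycle 16: - // r0:1,r1:Mul1,r2:Add1,r3:Add2,r4:7
cycle 17: CDB Add1=-24 // r0:1,r1:Mul1,r2:-24,r3:Add2,r4:7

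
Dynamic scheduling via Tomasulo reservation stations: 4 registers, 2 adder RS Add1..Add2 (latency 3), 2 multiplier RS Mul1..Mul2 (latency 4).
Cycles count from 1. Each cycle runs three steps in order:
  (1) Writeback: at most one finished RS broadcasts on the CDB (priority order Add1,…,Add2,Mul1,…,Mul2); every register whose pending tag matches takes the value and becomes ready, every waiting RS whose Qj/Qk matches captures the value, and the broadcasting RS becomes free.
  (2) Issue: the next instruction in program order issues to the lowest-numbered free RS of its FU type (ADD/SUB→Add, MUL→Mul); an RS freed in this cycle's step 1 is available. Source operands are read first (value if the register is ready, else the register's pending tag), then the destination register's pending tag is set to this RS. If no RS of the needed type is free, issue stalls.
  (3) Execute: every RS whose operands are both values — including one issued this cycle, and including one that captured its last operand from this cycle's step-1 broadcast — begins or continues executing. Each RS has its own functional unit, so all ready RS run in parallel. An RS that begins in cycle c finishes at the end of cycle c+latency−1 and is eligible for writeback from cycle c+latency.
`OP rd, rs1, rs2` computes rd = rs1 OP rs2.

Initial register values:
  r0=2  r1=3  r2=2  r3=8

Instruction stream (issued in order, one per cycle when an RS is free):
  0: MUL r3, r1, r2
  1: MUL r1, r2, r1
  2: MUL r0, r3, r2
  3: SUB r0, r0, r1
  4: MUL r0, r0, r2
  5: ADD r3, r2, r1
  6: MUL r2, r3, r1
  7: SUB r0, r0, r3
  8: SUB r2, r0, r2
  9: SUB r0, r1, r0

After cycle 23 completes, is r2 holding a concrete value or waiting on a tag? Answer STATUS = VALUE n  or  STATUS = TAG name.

STATUS = VALUE -44

cycle 1: issue MUL r3<-Mul1 // r0:2,r1:3,r2:2,r3:Mul1
cycle 2: issue MUL r1<-Mul2 // r0:2,r1:Mul2,r2:2,r3:Mul1
cycle 3: stall // r0:2,r1:Mul2,r2:2,r3:Mul1
cycle 4: stall // r0:2,r1:Mul2,r2:2,r3:Mul1
cycle 5: CDB Mul1=6; issue MUL r0<-Mul1 // r0:Mul1,r1:Mul2,r2:2,r3:6
cycle 6: CDB Mul2=6; issue SUB r0<-Add1 // r0:Add1,r1:6,r2:2,r3:6
cycle 7: issue MUL r0<-Mul2 // r0:Mul2,r1:6,r2:2,r3:6
cycle 8: issue ADD r3<-Add2 // r0:Mul2,r1:6,r2:2,r3:Add2
cycle 9: CDB Mul1=12; issue MUL r2<-Mul1 // r0:Mul2,r1:6,r2:Mul1,r3:Add2
cycle 10: stall // r0:Mul2,r1:6,r2:Mul1,r3:Add2
cycle 11: CDB Add2=8; issue SUB r0<-Add2 // r0:Add2,r1:6,r2:Mul1,r3:8
cycle 12: CDB Add1=6; issue SUB r2<-Add1 // r0:Add2,r1:6,r2:Add1,r3:8
cycle 13: stall // r0:Add2,r1:6,r2:Add1,r3:8
cycle 14: stall // r0:Add2,r1:6,r2:Add1,r3:8
cycle 15: CDB Mul1=48; stall // r0:Add2,r1:6,r2:Add1,r3:8
cycle 16: CDB Mul2=12; stall // r0:Add2,r1:6,r2:Add1,r3:8
cycle 17: stall // r0:Add2,r1:6,r2:Add1,r3:8
cycle 18: stall // r0:Add2,r1:6,r2:Add1,r3:8
cycle 19: CDB Add2=4; issue SUB r0<-Add2 // r0:Add2,r1:6,r2:Add1,r3:8
cycle 20: - // r0:Add2,r1:6,r2:Add1,r3:8
cycle 21: - // r0:Add2,r1:6,r2:Add1,r3:8
cycle 22: CDB Add1=-44 // r0:Add2,r1:6,r2:-44,r3:8
cycle 23: CDB Add2=2 // r0:2,r1:6,r2:-44,r3:8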